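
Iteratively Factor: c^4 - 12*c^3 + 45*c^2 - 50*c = (c - 5)*(c^3 - 7*c^2 + 10*c) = c*(c - 5)*(c^2 - 7*c + 10) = c*(c - 5)*(c - 2)*(c - 5)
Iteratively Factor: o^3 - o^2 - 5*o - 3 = (o + 1)*(o^2 - 2*o - 3) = (o - 3)*(o + 1)*(o + 1)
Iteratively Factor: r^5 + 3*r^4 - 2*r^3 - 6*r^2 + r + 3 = (r - 1)*(r^4 + 4*r^3 + 2*r^2 - 4*r - 3) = (r - 1)*(r + 1)*(r^3 + 3*r^2 - r - 3) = (r - 1)^2*(r + 1)*(r^2 + 4*r + 3) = (r - 1)^2*(r + 1)^2*(r + 3)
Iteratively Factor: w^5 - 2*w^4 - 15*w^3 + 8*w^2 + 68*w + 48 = (w - 3)*(w^4 + w^3 - 12*w^2 - 28*w - 16) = (w - 3)*(w + 1)*(w^3 - 12*w - 16) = (w - 4)*(w - 3)*(w + 1)*(w^2 + 4*w + 4) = (w - 4)*(w - 3)*(w + 1)*(w + 2)*(w + 2)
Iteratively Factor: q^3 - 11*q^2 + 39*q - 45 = (q - 3)*(q^2 - 8*q + 15) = (q - 5)*(q - 3)*(q - 3)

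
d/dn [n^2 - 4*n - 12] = 2*n - 4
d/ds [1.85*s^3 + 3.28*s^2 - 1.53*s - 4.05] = 5.55*s^2 + 6.56*s - 1.53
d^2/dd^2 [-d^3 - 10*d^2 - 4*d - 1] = -6*d - 20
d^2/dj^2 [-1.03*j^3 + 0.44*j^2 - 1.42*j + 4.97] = 0.88 - 6.18*j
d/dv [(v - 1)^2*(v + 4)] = (v - 1)*(3*v + 7)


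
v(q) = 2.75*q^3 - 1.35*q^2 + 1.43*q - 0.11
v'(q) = 8.25*q^2 - 2.7*q + 1.43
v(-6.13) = -693.06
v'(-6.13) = 327.99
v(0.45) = 0.51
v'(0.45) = 1.89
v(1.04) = 3.01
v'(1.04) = 7.55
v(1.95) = 17.94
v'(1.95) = 27.54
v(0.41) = 0.44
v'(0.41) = 1.71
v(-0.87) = -4.19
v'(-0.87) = 10.02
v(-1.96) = -28.81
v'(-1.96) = 38.42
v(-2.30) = -44.00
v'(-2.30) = 51.28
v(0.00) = -0.11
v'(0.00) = 1.43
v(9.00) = 1908.16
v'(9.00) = 645.38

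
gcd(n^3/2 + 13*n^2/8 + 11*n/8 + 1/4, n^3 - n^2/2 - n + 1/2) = n + 1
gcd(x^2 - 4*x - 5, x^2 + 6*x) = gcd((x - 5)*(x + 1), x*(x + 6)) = 1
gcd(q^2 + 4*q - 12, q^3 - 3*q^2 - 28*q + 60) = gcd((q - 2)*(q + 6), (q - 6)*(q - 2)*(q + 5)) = q - 2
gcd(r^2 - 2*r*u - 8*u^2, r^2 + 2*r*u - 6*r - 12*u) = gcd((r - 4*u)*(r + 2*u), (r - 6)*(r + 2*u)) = r + 2*u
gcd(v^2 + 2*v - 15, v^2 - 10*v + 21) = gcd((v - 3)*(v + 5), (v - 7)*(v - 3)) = v - 3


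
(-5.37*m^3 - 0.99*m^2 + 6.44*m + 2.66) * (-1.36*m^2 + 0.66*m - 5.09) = 7.3032*m^5 - 2.1978*m^4 + 17.9215*m^3 + 5.6719*m^2 - 31.024*m - 13.5394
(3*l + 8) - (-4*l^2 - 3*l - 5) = 4*l^2 + 6*l + 13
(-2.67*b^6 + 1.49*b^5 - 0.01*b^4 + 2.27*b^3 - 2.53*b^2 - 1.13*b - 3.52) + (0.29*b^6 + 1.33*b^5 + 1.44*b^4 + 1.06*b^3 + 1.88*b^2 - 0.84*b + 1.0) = -2.38*b^6 + 2.82*b^5 + 1.43*b^4 + 3.33*b^3 - 0.65*b^2 - 1.97*b - 2.52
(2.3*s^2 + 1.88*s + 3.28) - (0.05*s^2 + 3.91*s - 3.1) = 2.25*s^2 - 2.03*s + 6.38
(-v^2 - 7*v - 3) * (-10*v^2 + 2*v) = 10*v^4 + 68*v^3 + 16*v^2 - 6*v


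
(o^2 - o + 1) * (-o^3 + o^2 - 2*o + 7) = -o^5 + 2*o^4 - 4*o^3 + 10*o^2 - 9*o + 7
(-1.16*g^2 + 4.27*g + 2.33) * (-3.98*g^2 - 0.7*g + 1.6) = 4.6168*g^4 - 16.1826*g^3 - 14.1184*g^2 + 5.201*g + 3.728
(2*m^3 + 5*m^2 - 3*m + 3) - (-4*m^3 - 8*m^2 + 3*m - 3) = 6*m^3 + 13*m^2 - 6*m + 6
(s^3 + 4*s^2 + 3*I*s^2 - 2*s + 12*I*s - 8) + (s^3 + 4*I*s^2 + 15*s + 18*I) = 2*s^3 + 4*s^2 + 7*I*s^2 + 13*s + 12*I*s - 8 + 18*I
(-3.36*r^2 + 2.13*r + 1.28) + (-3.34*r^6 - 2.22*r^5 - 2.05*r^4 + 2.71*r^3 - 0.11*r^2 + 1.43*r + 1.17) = -3.34*r^6 - 2.22*r^5 - 2.05*r^4 + 2.71*r^3 - 3.47*r^2 + 3.56*r + 2.45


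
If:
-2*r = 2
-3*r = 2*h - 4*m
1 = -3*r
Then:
No Solution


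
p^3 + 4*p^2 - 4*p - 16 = (p - 2)*(p + 2)*(p + 4)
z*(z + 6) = z^2 + 6*z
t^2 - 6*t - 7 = (t - 7)*(t + 1)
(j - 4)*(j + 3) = j^2 - j - 12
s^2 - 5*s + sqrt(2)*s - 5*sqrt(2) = (s - 5)*(s + sqrt(2))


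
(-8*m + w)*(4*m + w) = -32*m^2 - 4*m*w + w^2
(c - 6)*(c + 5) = c^2 - c - 30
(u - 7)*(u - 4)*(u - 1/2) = u^3 - 23*u^2/2 + 67*u/2 - 14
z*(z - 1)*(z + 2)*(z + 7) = z^4 + 8*z^3 + 5*z^2 - 14*z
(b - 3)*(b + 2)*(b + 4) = b^3 + 3*b^2 - 10*b - 24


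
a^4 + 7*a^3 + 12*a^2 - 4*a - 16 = (a - 1)*(a + 2)^2*(a + 4)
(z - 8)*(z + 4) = z^2 - 4*z - 32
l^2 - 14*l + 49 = (l - 7)^2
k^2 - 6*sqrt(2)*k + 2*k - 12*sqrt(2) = (k + 2)*(k - 6*sqrt(2))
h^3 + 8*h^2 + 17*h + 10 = (h + 1)*(h + 2)*(h + 5)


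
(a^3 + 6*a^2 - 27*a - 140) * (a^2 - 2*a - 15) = a^5 + 4*a^4 - 54*a^3 - 176*a^2 + 685*a + 2100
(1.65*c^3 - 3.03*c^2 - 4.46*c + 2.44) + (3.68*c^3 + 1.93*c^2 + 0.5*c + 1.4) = 5.33*c^3 - 1.1*c^2 - 3.96*c + 3.84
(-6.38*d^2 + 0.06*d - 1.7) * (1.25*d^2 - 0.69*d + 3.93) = -7.975*d^4 + 4.4772*d^3 - 27.2398*d^2 + 1.4088*d - 6.681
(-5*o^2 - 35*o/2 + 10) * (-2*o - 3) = 10*o^3 + 50*o^2 + 65*o/2 - 30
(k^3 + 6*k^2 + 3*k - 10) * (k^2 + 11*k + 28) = k^5 + 17*k^4 + 97*k^3 + 191*k^2 - 26*k - 280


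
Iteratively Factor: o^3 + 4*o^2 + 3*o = (o + 3)*(o^2 + o) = (o + 1)*(o + 3)*(o)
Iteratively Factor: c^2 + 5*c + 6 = (c + 2)*(c + 3)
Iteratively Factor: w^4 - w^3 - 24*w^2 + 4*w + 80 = (w + 2)*(w^3 - 3*w^2 - 18*w + 40) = (w - 5)*(w + 2)*(w^2 + 2*w - 8) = (w - 5)*(w + 2)*(w + 4)*(w - 2)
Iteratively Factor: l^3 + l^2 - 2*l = (l + 2)*(l^2 - l) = l*(l + 2)*(l - 1)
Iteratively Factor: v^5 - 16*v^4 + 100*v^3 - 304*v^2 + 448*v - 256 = (v - 4)*(v^4 - 12*v^3 + 52*v^2 - 96*v + 64) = (v - 4)*(v - 2)*(v^3 - 10*v^2 + 32*v - 32) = (v - 4)*(v - 2)^2*(v^2 - 8*v + 16) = (v - 4)^2*(v - 2)^2*(v - 4)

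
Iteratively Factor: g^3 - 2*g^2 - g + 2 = (g - 2)*(g^2 - 1) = (g - 2)*(g + 1)*(g - 1)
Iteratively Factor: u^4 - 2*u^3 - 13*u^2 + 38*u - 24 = (u - 1)*(u^3 - u^2 - 14*u + 24) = (u - 1)*(u + 4)*(u^2 - 5*u + 6) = (u - 3)*(u - 1)*(u + 4)*(u - 2)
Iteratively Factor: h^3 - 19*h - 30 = (h + 3)*(h^2 - 3*h - 10) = (h + 2)*(h + 3)*(h - 5)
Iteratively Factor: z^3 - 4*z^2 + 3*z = (z - 3)*(z^2 - z) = z*(z - 3)*(z - 1)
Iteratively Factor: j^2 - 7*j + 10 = (j - 2)*(j - 5)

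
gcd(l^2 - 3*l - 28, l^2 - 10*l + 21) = l - 7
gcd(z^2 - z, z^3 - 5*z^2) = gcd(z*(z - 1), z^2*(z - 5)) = z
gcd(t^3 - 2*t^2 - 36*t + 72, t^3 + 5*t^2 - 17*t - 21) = 1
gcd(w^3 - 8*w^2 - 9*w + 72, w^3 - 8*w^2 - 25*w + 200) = w - 8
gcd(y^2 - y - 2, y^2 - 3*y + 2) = y - 2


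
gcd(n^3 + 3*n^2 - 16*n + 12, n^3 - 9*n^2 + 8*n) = n - 1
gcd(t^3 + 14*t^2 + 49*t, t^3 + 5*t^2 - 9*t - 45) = 1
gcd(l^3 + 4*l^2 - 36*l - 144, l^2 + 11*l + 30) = l + 6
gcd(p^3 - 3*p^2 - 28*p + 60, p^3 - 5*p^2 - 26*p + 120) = p^2 - p - 30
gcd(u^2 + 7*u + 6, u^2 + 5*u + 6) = 1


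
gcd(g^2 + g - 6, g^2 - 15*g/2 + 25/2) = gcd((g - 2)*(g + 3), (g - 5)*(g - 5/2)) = 1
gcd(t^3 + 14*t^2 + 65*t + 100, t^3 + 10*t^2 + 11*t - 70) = t + 5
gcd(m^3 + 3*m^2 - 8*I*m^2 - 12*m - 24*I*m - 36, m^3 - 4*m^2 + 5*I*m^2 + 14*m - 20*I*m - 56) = m - 2*I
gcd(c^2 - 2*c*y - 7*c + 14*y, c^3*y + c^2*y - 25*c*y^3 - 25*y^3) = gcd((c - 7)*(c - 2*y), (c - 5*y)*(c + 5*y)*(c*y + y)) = 1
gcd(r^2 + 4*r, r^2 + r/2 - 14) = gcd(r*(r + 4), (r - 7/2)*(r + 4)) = r + 4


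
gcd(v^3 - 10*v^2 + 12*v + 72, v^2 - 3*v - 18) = v - 6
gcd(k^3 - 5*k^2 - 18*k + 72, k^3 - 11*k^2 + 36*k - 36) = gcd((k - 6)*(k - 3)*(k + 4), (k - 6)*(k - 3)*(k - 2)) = k^2 - 9*k + 18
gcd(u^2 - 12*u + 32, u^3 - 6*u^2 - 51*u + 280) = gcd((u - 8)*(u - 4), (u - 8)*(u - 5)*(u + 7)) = u - 8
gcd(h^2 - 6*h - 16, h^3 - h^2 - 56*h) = h - 8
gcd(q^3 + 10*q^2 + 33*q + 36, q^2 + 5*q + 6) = q + 3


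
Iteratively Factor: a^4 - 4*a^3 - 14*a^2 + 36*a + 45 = (a - 5)*(a^3 + a^2 - 9*a - 9) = (a - 5)*(a - 3)*(a^2 + 4*a + 3) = (a - 5)*(a - 3)*(a + 3)*(a + 1)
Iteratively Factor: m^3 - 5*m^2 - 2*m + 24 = (m - 4)*(m^2 - m - 6) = (m - 4)*(m - 3)*(m + 2)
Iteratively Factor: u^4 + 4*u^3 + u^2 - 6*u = (u - 1)*(u^3 + 5*u^2 + 6*u) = u*(u - 1)*(u^2 + 5*u + 6) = u*(u - 1)*(u + 2)*(u + 3)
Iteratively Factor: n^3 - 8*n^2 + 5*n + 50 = (n - 5)*(n^2 - 3*n - 10) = (n - 5)*(n + 2)*(n - 5)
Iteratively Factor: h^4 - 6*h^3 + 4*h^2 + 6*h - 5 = (h - 1)*(h^3 - 5*h^2 - h + 5) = (h - 1)^2*(h^2 - 4*h - 5) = (h - 1)^2*(h + 1)*(h - 5)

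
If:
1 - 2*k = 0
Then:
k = 1/2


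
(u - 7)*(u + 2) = u^2 - 5*u - 14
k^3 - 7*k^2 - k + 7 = (k - 7)*(k - 1)*(k + 1)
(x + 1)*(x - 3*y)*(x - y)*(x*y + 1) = x^4*y - 4*x^3*y^2 + x^3*y + x^3 + 3*x^2*y^3 - 4*x^2*y^2 - 4*x^2*y + x^2 + 3*x*y^3 + 3*x*y^2 - 4*x*y + 3*y^2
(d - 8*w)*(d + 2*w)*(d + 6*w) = d^3 - 52*d*w^2 - 96*w^3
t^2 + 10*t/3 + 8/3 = (t + 4/3)*(t + 2)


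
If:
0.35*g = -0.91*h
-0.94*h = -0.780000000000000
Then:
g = -2.16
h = 0.83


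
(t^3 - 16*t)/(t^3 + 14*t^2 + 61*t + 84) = t*(t - 4)/(t^2 + 10*t + 21)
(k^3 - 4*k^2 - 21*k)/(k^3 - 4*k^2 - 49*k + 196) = k*(k + 3)/(k^2 + 3*k - 28)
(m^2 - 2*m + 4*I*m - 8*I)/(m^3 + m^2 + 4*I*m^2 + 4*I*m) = (m - 2)/(m*(m + 1))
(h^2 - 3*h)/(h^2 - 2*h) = (h - 3)/(h - 2)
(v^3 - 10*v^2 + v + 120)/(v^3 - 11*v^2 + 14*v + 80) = (v + 3)/(v + 2)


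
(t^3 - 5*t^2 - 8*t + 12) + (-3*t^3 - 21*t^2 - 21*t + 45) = -2*t^3 - 26*t^2 - 29*t + 57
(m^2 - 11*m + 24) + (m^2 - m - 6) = 2*m^2 - 12*m + 18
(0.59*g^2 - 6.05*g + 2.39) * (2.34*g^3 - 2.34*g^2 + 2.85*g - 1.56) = 1.3806*g^5 - 15.5376*g^4 + 21.4311*g^3 - 23.7555*g^2 + 16.2495*g - 3.7284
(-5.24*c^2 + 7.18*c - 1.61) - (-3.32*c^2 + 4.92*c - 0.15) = -1.92*c^2 + 2.26*c - 1.46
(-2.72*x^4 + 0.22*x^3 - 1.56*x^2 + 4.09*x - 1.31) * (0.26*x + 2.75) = -0.7072*x^5 - 7.4228*x^4 + 0.1994*x^3 - 3.2266*x^2 + 10.9069*x - 3.6025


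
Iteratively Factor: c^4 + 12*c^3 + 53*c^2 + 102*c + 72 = (c + 2)*(c^3 + 10*c^2 + 33*c + 36) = (c + 2)*(c + 4)*(c^2 + 6*c + 9) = (c + 2)*(c + 3)*(c + 4)*(c + 3)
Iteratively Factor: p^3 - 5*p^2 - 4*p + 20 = (p - 5)*(p^2 - 4) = (p - 5)*(p - 2)*(p + 2)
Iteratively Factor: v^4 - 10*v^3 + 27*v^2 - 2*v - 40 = (v - 4)*(v^3 - 6*v^2 + 3*v + 10) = (v - 4)*(v + 1)*(v^2 - 7*v + 10) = (v - 5)*(v - 4)*(v + 1)*(v - 2)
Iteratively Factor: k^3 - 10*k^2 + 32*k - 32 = (k - 4)*(k^2 - 6*k + 8) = (k - 4)*(k - 2)*(k - 4)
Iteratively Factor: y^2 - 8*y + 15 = (y - 3)*(y - 5)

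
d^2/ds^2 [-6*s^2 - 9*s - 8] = -12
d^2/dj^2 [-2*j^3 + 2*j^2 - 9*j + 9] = 4 - 12*j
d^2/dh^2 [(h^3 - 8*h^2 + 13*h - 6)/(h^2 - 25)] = 4*(19*h^3 - 309*h^2 + 1425*h - 2575)/(h^6 - 75*h^4 + 1875*h^2 - 15625)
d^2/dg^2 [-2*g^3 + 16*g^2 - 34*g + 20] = 32 - 12*g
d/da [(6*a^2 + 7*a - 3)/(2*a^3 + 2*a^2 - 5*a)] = (-12*a^4 - 28*a^3 - 26*a^2 + 12*a - 15)/(a^2*(4*a^4 + 8*a^3 - 16*a^2 - 20*a + 25))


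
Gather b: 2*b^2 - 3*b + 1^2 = 2*b^2 - 3*b + 1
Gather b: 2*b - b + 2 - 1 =b + 1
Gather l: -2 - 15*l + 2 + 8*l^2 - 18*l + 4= 8*l^2 - 33*l + 4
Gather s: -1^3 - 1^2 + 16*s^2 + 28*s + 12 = 16*s^2 + 28*s + 10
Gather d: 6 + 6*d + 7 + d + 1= 7*d + 14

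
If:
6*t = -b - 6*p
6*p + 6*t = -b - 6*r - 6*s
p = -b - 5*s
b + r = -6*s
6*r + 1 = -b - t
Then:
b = -30/61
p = 0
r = -6/61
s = 6/61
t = 5/61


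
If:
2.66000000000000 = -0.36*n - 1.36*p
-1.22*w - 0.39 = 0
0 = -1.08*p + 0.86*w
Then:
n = -6.43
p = -0.25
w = -0.32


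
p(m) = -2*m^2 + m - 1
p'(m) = 1 - 4*m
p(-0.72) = -2.76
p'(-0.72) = 3.88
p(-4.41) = -44.31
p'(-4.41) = 18.64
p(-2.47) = -15.67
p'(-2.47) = 10.88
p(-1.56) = -7.43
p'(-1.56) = 7.24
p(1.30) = -3.08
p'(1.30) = -4.20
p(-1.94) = -10.47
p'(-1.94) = 8.76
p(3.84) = -26.65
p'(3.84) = -14.36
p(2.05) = -7.36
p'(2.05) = -7.20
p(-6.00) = -79.00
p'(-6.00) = 25.00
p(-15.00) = -466.00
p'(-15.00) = 61.00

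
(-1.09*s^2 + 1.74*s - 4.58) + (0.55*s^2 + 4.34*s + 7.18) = -0.54*s^2 + 6.08*s + 2.6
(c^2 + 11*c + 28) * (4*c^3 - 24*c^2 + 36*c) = 4*c^5 + 20*c^4 - 116*c^3 - 276*c^2 + 1008*c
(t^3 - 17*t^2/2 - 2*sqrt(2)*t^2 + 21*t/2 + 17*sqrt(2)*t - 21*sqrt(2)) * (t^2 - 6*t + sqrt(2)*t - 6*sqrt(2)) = t^5 - 29*t^4/2 - sqrt(2)*t^4 + 29*sqrt(2)*t^3/2 + 115*t^3/2 - 123*sqrt(2)*t^2/2 - 5*t^2 - 246*t + 63*sqrt(2)*t + 252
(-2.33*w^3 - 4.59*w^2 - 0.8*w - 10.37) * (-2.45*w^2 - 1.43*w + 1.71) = 5.7085*w^5 + 14.5774*w^4 + 4.5394*w^3 + 18.7016*w^2 + 13.4611*w - 17.7327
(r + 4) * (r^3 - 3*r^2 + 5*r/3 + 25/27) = r^4 + r^3 - 31*r^2/3 + 205*r/27 + 100/27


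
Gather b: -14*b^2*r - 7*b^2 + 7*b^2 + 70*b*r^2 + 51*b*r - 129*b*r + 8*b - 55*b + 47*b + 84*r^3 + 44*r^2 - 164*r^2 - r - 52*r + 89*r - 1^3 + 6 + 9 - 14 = -14*b^2*r + b*(70*r^2 - 78*r) + 84*r^3 - 120*r^2 + 36*r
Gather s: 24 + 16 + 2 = 42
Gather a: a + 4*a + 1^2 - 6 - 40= 5*a - 45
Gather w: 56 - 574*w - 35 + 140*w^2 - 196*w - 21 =140*w^2 - 770*w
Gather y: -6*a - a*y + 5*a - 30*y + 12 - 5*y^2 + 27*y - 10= -a - 5*y^2 + y*(-a - 3) + 2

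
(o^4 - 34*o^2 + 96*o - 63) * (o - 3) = o^5 - 3*o^4 - 34*o^3 + 198*o^2 - 351*o + 189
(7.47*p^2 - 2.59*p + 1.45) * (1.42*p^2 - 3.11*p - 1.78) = 10.6074*p^4 - 26.9095*p^3 - 3.1827*p^2 + 0.1007*p - 2.581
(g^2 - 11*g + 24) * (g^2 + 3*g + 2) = g^4 - 8*g^3 - 7*g^2 + 50*g + 48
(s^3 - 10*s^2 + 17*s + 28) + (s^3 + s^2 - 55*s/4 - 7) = 2*s^3 - 9*s^2 + 13*s/4 + 21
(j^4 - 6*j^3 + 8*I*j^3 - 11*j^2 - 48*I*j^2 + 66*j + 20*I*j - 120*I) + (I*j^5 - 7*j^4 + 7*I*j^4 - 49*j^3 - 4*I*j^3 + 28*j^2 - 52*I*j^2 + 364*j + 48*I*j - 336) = I*j^5 - 6*j^4 + 7*I*j^4 - 55*j^3 + 4*I*j^3 + 17*j^2 - 100*I*j^2 + 430*j + 68*I*j - 336 - 120*I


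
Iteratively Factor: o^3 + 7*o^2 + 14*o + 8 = (o + 1)*(o^2 + 6*o + 8) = (o + 1)*(o + 2)*(o + 4)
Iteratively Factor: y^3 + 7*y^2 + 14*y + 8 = (y + 2)*(y^2 + 5*y + 4) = (y + 2)*(y + 4)*(y + 1)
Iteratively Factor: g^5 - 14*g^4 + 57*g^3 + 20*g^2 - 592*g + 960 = (g - 4)*(g^4 - 10*g^3 + 17*g^2 + 88*g - 240) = (g - 4)^2*(g^3 - 6*g^2 - 7*g + 60) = (g - 4)^2*(g + 3)*(g^2 - 9*g + 20) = (g - 4)^3*(g + 3)*(g - 5)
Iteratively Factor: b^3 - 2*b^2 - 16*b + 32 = (b - 2)*(b^2 - 16) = (b - 2)*(b + 4)*(b - 4)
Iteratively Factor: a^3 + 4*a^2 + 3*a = (a + 1)*(a^2 + 3*a) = (a + 1)*(a + 3)*(a)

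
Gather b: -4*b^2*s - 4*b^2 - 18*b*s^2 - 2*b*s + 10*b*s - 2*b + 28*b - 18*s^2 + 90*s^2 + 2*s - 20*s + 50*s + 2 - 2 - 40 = b^2*(-4*s - 4) + b*(-18*s^2 + 8*s + 26) + 72*s^2 + 32*s - 40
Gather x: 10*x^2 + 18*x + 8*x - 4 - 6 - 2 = 10*x^2 + 26*x - 12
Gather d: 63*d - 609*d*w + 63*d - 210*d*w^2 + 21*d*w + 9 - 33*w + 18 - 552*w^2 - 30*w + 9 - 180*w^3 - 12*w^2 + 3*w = d*(-210*w^2 - 588*w + 126) - 180*w^3 - 564*w^2 - 60*w + 36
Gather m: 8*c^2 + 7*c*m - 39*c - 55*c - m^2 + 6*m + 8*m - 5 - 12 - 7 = 8*c^2 - 94*c - m^2 + m*(7*c + 14) - 24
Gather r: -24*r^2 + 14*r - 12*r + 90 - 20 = -24*r^2 + 2*r + 70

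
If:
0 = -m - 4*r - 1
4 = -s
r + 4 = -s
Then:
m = -1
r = 0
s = -4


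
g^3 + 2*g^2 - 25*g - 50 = (g - 5)*(g + 2)*(g + 5)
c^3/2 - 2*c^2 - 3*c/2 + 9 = (c/2 + 1)*(c - 3)^2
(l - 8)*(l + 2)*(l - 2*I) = l^3 - 6*l^2 - 2*I*l^2 - 16*l + 12*I*l + 32*I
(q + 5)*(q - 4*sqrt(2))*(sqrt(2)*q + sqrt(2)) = sqrt(2)*q^3 - 8*q^2 + 6*sqrt(2)*q^2 - 48*q + 5*sqrt(2)*q - 40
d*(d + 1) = d^2 + d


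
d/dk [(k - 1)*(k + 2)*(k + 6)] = 3*k^2 + 14*k + 4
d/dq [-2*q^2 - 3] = -4*q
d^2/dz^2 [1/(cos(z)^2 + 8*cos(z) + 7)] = 2*(-2*sin(z)^4 + 19*sin(z)^2 + 43*cos(z) - 3*cos(3*z) + 40)/((cos(z) + 1)^3*(cos(z) + 7)^3)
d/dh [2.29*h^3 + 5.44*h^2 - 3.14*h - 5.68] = 6.87*h^2 + 10.88*h - 3.14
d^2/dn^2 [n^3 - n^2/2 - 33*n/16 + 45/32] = 6*n - 1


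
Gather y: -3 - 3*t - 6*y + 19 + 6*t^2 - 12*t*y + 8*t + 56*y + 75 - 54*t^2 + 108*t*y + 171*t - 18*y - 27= -48*t^2 + 176*t + y*(96*t + 32) + 64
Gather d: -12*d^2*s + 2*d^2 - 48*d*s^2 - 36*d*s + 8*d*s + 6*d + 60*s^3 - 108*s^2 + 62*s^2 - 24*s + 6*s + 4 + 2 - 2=d^2*(2 - 12*s) + d*(-48*s^2 - 28*s + 6) + 60*s^3 - 46*s^2 - 18*s + 4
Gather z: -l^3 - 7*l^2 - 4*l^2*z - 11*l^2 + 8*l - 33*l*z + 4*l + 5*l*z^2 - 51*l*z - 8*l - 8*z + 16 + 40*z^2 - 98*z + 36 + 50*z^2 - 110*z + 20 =-l^3 - 18*l^2 + 4*l + z^2*(5*l + 90) + z*(-4*l^2 - 84*l - 216) + 72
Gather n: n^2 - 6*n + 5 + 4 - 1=n^2 - 6*n + 8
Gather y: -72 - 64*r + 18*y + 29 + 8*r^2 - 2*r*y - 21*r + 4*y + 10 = 8*r^2 - 85*r + y*(22 - 2*r) - 33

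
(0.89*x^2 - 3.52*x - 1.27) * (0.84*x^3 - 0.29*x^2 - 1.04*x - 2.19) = 0.7476*x^5 - 3.2149*x^4 - 0.9716*x^3 + 2.08*x^2 + 9.0296*x + 2.7813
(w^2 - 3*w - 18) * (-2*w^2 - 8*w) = -2*w^4 - 2*w^3 + 60*w^2 + 144*w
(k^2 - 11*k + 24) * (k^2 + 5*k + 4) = k^4 - 6*k^3 - 27*k^2 + 76*k + 96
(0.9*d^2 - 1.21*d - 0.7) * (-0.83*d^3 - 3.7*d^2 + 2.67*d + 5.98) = -0.747*d^5 - 2.3257*d^4 + 7.461*d^3 + 4.7413*d^2 - 9.1048*d - 4.186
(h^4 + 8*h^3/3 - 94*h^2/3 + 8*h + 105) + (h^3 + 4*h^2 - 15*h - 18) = h^4 + 11*h^3/3 - 82*h^2/3 - 7*h + 87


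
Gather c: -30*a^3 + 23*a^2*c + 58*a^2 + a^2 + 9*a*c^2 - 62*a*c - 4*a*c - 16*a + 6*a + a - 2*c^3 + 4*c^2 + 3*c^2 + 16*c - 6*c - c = -30*a^3 + 59*a^2 - 9*a - 2*c^3 + c^2*(9*a + 7) + c*(23*a^2 - 66*a + 9)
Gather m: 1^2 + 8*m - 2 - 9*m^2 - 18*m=-9*m^2 - 10*m - 1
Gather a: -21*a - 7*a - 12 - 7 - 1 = -28*a - 20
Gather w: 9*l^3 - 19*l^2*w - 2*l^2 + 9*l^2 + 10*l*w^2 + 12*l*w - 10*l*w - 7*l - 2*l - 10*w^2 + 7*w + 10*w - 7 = 9*l^3 + 7*l^2 - 9*l + w^2*(10*l - 10) + w*(-19*l^2 + 2*l + 17) - 7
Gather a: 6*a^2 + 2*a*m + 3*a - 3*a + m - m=6*a^2 + 2*a*m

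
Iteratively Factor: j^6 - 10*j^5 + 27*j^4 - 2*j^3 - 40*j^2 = (j)*(j^5 - 10*j^4 + 27*j^3 - 2*j^2 - 40*j) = j*(j - 4)*(j^4 - 6*j^3 + 3*j^2 + 10*j) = j^2*(j - 4)*(j^3 - 6*j^2 + 3*j + 10) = j^2*(j - 4)*(j - 2)*(j^2 - 4*j - 5) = j^2*(j - 4)*(j - 2)*(j + 1)*(j - 5)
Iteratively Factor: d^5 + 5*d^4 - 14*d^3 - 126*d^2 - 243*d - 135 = (d + 1)*(d^4 + 4*d^3 - 18*d^2 - 108*d - 135) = (d + 1)*(d + 3)*(d^3 + d^2 - 21*d - 45) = (d + 1)*(d + 3)^2*(d^2 - 2*d - 15) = (d - 5)*(d + 1)*(d + 3)^2*(d + 3)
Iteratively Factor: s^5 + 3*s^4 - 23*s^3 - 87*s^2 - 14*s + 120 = (s + 3)*(s^4 - 23*s^2 - 18*s + 40) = (s - 1)*(s + 3)*(s^3 + s^2 - 22*s - 40) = (s - 1)*(s + 2)*(s + 3)*(s^2 - s - 20) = (s - 5)*(s - 1)*(s + 2)*(s + 3)*(s + 4)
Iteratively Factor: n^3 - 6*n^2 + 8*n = (n)*(n^2 - 6*n + 8) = n*(n - 2)*(n - 4)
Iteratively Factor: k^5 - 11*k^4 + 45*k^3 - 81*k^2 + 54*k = (k - 3)*(k^4 - 8*k^3 + 21*k^2 - 18*k) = (k - 3)*(k - 2)*(k^3 - 6*k^2 + 9*k) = k*(k - 3)*(k - 2)*(k^2 - 6*k + 9) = k*(k - 3)^2*(k - 2)*(k - 3)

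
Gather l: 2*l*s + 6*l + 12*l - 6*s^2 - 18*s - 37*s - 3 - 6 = l*(2*s + 18) - 6*s^2 - 55*s - 9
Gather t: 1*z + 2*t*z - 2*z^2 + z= 2*t*z - 2*z^2 + 2*z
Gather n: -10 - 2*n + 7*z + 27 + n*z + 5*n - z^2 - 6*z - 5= n*(z + 3) - z^2 + z + 12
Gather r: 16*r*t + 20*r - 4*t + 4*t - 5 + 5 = r*(16*t + 20)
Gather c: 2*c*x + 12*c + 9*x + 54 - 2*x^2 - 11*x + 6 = c*(2*x + 12) - 2*x^2 - 2*x + 60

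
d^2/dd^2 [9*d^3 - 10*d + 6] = 54*d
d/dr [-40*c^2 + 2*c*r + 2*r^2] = 2*c + 4*r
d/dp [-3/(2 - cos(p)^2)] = 12*sin(2*p)/(3 - cos(2*p))^2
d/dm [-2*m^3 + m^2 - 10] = 2*m*(1 - 3*m)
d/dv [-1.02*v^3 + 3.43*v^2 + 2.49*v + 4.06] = -3.06*v^2 + 6.86*v + 2.49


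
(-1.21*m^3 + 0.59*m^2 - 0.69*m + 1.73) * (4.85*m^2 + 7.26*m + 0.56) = -5.8685*m^5 - 5.9231*m^4 + 0.2593*m^3 + 3.7115*m^2 + 12.1734*m + 0.9688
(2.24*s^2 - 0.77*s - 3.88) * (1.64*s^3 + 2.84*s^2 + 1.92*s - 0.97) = 3.6736*s^5 + 5.0988*s^4 - 4.2492*s^3 - 14.6704*s^2 - 6.7027*s + 3.7636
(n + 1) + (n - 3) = 2*n - 2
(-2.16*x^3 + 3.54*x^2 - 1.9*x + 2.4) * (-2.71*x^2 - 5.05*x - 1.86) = 5.8536*x^5 + 1.3146*x^4 - 8.7104*x^3 - 3.4934*x^2 - 8.586*x - 4.464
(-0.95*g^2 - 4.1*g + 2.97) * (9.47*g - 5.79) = -8.9965*g^3 - 33.3265*g^2 + 51.8649*g - 17.1963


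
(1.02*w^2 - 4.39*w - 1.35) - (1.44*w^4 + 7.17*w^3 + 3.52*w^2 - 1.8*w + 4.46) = -1.44*w^4 - 7.17*w^3 - 2.5*w^2 - 2.59*w - 5.81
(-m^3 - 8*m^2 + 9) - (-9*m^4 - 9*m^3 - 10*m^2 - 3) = 9*m^4 + 8*m^3 + 2*m^2 + 12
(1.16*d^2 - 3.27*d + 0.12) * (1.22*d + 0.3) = 1.4152*d^3 - 3.6414*d^2 - 0.8346*d + 0.036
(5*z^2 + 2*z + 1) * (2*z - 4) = 10*z^3 - 16*z^2 - 6*z - 4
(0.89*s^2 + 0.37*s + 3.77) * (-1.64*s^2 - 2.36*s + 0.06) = -1.4596*s^4 - 2.7072*s^3 - 7.0026*s^2 - 8.875*s + 0.2262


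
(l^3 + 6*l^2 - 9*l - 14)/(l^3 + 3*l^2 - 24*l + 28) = (l + 1)/(l - 2)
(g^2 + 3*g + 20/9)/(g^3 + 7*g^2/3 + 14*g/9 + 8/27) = 3*(3*g + 5)/(9*g^2 + 9*g + 2)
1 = 1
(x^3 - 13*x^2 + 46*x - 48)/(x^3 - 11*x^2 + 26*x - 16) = (x - 3)/(x - 1)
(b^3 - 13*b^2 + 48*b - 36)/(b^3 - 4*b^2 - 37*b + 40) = (b^2 - 12*b + 36)/(b^2 - 3*b - 40)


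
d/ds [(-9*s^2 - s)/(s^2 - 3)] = (s^2 + 54*s + 3)/(s^4 - 6*s^2 + 9)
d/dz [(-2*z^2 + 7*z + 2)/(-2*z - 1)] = (4*z^2 + 4*z - 3)/(4*z^2 + 4*z + 1)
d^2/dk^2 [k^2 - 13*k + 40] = 2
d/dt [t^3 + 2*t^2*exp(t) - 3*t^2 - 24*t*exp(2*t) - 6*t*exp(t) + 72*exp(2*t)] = 2*t^2*exp(t) + 3*t^2 - 48*t*exp(2*t) - 2*t*exp(t) - 6*t + 120*exp(2*t) - 6*exp(t)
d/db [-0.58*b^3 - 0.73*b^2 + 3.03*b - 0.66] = -1.74*b^2 - 1.46*b + 3.03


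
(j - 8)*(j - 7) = j^2 - 15*j + 56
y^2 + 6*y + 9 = (y + 3)^2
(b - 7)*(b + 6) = b^2 - b - 42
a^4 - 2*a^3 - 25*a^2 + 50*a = a*(a - 5)*(a - 2)*(a + 5)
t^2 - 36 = (t - 6)*(t + 6)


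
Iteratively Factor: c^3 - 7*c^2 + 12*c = (c - 3)*(c^2 - 4*c) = (c - 4)*(c - 3)*(c)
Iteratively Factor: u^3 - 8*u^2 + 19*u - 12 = (u - 3)*(u^2 - 5*u + 4) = (u - 4)*(u - 3)*(u - 1)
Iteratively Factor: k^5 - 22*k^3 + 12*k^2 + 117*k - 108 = (k - 1)*(k^4 + k^3 - 21*k^2 - 9*k + 108) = (k - 3)*(k - 1)*(k^3 + 4*k^2 - 9*k - 36) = (k - 3)^2*(k - 1)*(k^2 + 7*k + 12) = (k - 3)^2*(k - 1)*(k + 3)*(k + 4)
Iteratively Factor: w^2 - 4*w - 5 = (w + 1)*(w - 5)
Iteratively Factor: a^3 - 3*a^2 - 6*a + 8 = (a - 4)*(a^2 + a - 2) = (a - 4)*(a + 2)*(a - 1)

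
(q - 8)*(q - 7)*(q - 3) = q^3 - 18*q^2 + 101*q - 168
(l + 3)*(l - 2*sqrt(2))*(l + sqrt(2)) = l^3 - sqrt(2)*l^2 + 3*l^2 - 3*sqrt(2)*l - 4*l - 12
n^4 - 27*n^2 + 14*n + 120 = (n - 4)*(n - 3)*(n + 2)*(n + 5)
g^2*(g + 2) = g^3 + 2*g^2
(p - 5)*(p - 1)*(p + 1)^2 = p^4 - 4*p^3 - 6*p^2 + 4*p + 5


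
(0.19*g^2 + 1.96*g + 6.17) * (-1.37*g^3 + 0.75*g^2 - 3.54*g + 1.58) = -0.2603*g^5 - 2.5427*g^4 - 7.6555*g^3 - 2.0107*g^2 - 18.745*g + 9.7486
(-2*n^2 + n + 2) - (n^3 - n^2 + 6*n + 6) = -n^3 - n^2 - 5*n - 4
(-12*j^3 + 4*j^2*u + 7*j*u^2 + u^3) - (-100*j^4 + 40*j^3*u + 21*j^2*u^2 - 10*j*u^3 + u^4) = 100*j^4 - 40*j^3*u - 12*j^3 - 21*j^2*u^2 + 4*j^2*u + 10*j*u^3 + 7*j*u^2 - u^4 + u^3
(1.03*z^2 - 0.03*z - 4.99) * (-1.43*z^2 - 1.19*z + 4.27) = -1.4729*z^4 - 1.1828*z^3 + 11.5695*z^2 + 5.81*z - 21.3073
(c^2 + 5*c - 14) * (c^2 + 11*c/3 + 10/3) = c^4 + 26*c^3/3 + 23*c^2/3 - 104*c/3 - 140/3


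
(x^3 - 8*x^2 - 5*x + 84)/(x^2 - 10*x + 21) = (x^2 - x - 12)/(x - 3)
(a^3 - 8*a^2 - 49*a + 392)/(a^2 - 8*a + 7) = (a^2 - a - 56)/(a - 1)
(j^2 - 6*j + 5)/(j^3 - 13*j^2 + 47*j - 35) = 1/(j - 7)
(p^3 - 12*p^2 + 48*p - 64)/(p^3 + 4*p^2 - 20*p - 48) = (p^2 - 8*p + 16)/(p^2 + 8*p + 12)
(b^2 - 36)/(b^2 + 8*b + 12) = (b - 6)/(b + 2)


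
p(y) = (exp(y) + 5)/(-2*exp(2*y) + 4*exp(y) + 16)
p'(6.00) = 0.00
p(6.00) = 0.00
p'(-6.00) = 0.00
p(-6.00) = 0.31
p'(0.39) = 0.14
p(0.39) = 0.37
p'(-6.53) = -0.00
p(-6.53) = 0.31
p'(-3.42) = -0.00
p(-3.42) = 0.31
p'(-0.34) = 0.03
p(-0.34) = 0.32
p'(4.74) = 0.00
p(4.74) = -0.00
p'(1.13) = 2.81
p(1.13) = 0.88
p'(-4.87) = -0.00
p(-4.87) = 0.31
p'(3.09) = 0.04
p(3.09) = -0.03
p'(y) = (exp(y) + 5)*(4*exp(2*y) - 4*exp(y))/(-2*exp(2*y) + 4*exp(y) + 16)^2 + exp(y)/(-2*exp(2*y) + 4*exp(y) + 16) = (-(1 - exp(y))*(exp(y) + 5) - exp(2*y)/2 + exp(y) + 4)*exp(y)/(-exp(2*y) + 2*exp(y) + 8)^2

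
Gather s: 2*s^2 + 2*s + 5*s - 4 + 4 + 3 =2*s^2 + 7*s + 3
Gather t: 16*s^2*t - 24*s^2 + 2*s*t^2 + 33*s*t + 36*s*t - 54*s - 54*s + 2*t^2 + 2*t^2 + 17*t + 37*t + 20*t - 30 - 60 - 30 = -24*s^2 - 108*s + t^2*(2*s + 4) + t*(16*s^2 + 69*s + 74) - 120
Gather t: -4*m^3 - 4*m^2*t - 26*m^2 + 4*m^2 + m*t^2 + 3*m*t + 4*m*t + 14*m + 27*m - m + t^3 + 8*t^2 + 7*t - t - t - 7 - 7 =-4*m^3 - 22*m^2 + 40*m + t^3 + t^2*(m + 8) + t*(-4*m^2 + 7*m + 5) - 14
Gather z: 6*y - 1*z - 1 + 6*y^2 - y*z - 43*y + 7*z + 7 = 6*y^2 - 37*y + z*(6 - y) + 6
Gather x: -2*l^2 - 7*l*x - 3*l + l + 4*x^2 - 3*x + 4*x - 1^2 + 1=-2*l^2 - 2*l + 4*x^2 + x*(1 - 7*l)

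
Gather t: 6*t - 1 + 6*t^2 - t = 6*t^2 + 5*t - 1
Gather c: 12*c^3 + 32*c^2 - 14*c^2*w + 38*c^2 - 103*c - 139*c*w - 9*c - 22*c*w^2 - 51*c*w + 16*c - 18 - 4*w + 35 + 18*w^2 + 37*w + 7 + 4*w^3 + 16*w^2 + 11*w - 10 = 12*c^3 + c^2*(70 - 14*w) + c*(-22*w^2 - 190*w - 96) + 4*w^3 + 34*w^2 + 44*w + 14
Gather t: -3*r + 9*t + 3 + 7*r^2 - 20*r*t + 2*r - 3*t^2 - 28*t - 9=7*r^2 - r - 3*t^2 + t*(-20*r - 19) - 6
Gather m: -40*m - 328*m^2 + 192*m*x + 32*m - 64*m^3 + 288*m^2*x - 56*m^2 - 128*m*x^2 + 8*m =-64*m^3 + m^2*(288*x - 384) + m*(-128*x^2 + 192*x)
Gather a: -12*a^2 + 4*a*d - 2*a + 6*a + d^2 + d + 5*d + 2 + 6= -12*a^2 + a*(4*d + 4) + d^2 + 6*d + 8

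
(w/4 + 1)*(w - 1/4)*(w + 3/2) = w^3/4 + 21*w^2/16 + 37*w/32 - 3/8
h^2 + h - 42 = (h - 6)*(h + 7)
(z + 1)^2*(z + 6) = z^3 + 8*z^2 + 13*z + 6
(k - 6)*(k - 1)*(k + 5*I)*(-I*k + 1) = -I*k^4 + 6*k^3 + 7*I*k^3 - 42*k^2 - I*k^2 + 36*k - 35*I*k + 30*I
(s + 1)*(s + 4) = s^2 + 5*s + 4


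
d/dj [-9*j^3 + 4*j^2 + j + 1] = -27*j^2 + 8*j + 1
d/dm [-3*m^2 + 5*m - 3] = 5 - 6*m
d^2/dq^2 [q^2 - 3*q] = 2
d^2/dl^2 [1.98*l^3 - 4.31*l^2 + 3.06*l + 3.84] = 11.88*l - 8.62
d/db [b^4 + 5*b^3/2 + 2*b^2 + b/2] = 4*b^3 + 15*b^2/2 + 4*b + 1/2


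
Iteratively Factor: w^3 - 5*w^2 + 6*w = (w)*(w^2 - 5*w + 6) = w*(w - 2)*(w - 3)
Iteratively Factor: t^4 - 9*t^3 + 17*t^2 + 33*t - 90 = (t - 5)*(t^3 - 4*t^2 - 3*t + 18) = (t - 5)*(t + 2)*(t^2 - 6*t + 9) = (t - 5)*(t - 3)*(t + 2)*(t - 3)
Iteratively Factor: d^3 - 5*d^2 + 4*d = (d - 4)*(d^2 - d) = d*(d - 4)*(d - 1)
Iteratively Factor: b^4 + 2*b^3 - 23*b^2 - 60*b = (b + 4)*(b^3 - 2*b^2 - 15*b) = (b + 3)*(b + 4)*(b^2 - 5*b) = b*(b + 3)*(b + 4)*(b - 5)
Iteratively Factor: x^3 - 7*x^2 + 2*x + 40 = (x - 4)*(x^2 - 3*x - 10) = (x - 4)*(x + 2)*(x - 5)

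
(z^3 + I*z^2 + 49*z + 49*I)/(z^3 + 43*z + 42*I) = (z + 7*I)/(z + 6*I)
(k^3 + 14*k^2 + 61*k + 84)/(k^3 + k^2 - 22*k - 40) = (k^2 + 10*k + 21)/(k^2 - 3*k - 10)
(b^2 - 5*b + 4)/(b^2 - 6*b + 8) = (b - 1)/(b - 2)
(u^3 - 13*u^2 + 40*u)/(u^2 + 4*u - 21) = u*(u^2 - 13*u + 40)/(u^2 + 4*u - 21)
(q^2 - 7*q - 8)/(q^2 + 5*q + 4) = (q - 8)/(q + 4)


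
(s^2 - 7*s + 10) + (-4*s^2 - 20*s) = -3*s^2 - 27*s + 10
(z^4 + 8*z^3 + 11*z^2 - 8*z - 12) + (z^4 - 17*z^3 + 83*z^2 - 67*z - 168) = 2*z^4 - 9*z^3 + 94*z^2 - 75*z - 180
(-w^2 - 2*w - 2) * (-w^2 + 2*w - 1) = w^4 - w^2 - 2*w + 2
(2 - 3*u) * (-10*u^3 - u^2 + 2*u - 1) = 30*u^4 - 17*u^3 - 8*u^2 + 7*u - 2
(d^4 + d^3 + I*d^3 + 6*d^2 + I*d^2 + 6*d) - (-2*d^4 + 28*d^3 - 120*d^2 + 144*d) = 3*d^4 - 27*d^3 + I*d^3 + 126*d^2 + I*d^2 - 138*d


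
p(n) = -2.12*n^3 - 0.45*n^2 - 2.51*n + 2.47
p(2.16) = -26.42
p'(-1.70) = -19.36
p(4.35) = -191.47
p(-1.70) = 15.85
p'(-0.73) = -5.24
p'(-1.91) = -23.99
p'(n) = -6.36*n^2 - 0.9*n - 2.51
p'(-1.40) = -13.72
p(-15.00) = 7093.87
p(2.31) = -31.86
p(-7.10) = 756.38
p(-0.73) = 4.89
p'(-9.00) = -509.57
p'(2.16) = -34.13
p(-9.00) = 1534.09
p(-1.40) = 10.92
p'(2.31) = -38.53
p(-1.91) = 20.39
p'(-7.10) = -316.73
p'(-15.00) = -1420.01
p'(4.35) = -126.77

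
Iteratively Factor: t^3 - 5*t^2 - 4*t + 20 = (t + 2)*(t^2 - 7*t + 10) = (t - 2)*(t + 2)*(t - 5)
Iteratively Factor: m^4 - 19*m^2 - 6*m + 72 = (m + 3)*(m^3 - 3*m^2 - 10*m + 24) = (m + 3)^2*(m^2 - 6*m + 8) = (m - 2)*(m + 3)^2*(m - 4)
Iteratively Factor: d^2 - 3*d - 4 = (d + 1)*(d - 4)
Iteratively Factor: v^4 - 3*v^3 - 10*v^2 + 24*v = (v - 2)*(v^3 - v^2 - 12*v) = (v - 4)*(v - 2)*(v^2 + 3*v) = v*(v - 4)*(v - 2)*(v + 3)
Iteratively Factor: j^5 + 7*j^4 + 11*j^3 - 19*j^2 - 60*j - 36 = (j + 3)*(j^4 + 4*j^3 - j^2 - 16*j - 12) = (j + 3)^2*(j^3 + j^2 - 4*j - 4) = (j - 2)*(j + 3)^2*(j^2 + 3*j + 2) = (j - 2)*(j + 1)*(j + 3)^2*(j + 2)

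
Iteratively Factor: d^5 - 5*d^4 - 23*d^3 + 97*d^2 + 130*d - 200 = (d - 5)*(d^4 - 23*d^2 - 18*d + 40) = (d - 5)*(d + 2)*(d^3 - 2*d^2 - 19*d + 20) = (d - 5)*(d + 2)*(d + 4)*(d^2 - 6*d + 5) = (d - 5)*(d - 1)*(d + 2)*(d + 4)*(d - 5)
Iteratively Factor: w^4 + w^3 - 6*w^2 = (w)*(w^3 + w^2 - 6*w) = w*(w - 2)*(w^2 + 3*w) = w*(w - 2)*(w + 3)*(w)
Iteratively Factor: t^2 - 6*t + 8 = (t - 2)*(t - 4)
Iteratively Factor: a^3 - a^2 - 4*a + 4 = (a - 2)*(a^2 + a - 2) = (a - 2)*(a + 2)*(a - 1)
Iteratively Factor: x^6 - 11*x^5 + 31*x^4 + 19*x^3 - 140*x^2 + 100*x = (x - 2)*(x^5 - 9*x^4 + 13*x^3 + 45*x^2 - 50*x) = (x - 2)*(x - 1)*(x^4 - 8*x^3 + 5*x^2 + 50*x) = (x - 5)*(x - 2)*(x - 1)*(x^3 - 3*x^2 - 10*x) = (x - 5)^2*(x - 2)*(x - 1)*(x^2 + 2*x) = (x - 5)^2*(x - 2)*(x - 1)*(x + 2)*(x)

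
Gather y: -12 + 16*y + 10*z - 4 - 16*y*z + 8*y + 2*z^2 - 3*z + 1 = y*(24 - 16*z) + 2*z^2 + 7*z - 15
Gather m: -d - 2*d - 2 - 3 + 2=-3*d - 3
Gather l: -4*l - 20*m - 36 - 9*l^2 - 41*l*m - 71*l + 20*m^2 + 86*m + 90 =-9*l^2 + l*(-41*m - 75) + 20*m^2 + 66*m + 54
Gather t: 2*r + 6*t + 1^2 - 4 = 2*r + 6*t - 3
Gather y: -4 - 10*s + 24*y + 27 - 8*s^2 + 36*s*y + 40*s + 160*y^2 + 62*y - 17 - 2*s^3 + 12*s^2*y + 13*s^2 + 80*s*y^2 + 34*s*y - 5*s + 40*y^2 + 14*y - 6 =-2*s^3 + 5*s^2 + 25*s + y^2*(80*s + 200) + y*(12*s^2 + 70*s + 100)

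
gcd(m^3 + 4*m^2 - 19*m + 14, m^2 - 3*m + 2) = m^2 - 3*m + 2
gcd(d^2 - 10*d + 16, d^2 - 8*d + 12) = d - 2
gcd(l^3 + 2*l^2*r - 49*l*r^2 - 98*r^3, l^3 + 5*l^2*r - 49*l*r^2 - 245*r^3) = -l^2 + 49*r^2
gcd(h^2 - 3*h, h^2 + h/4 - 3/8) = 1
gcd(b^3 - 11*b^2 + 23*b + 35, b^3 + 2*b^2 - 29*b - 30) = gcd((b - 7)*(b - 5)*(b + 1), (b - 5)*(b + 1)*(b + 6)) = b^2 - 4*b - 5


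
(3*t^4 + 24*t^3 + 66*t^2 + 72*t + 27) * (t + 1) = 3*t^5 + 27*t^4 + 90*t^3 + 138*t^2 + 99*t + 27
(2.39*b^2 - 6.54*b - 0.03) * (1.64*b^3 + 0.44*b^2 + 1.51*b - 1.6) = 3.9196*b^5 - 9.674*b^4 + 0.6821*b^3 - 13.7126*b^2 + 10.4187*b + 0.048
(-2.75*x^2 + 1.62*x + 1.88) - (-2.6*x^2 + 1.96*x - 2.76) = -0.15*x^2 - 0.34*x + 4.64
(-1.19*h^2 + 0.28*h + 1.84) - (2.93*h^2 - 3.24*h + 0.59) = -4.12*h^2 + 3.52*h + 1.25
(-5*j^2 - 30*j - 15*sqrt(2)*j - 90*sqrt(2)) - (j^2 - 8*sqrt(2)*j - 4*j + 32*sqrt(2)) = -6*j^2 - 26*j - 7*sqrt(2)*j - 122*sqrt(2)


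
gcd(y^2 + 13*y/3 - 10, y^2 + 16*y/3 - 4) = y + 6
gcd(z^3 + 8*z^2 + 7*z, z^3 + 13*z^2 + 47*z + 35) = z^2 + 8*z + 7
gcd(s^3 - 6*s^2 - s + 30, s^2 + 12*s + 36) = 1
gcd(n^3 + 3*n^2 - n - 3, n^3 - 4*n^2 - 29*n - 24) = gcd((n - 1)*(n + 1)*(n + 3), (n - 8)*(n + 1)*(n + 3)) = n^2 + 4*n + 3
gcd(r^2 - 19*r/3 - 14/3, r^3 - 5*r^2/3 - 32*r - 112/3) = r - 7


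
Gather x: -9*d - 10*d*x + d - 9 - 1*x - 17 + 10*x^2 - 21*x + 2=-8*d + 10*x^2 + x*(-10*d - 22) - 24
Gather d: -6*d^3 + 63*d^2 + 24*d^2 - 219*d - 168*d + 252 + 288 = -6*d^3 + 87*d^2 - 387*d + 540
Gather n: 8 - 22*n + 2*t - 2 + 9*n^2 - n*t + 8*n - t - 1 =9*n^2 + n*(-t - 14) + t + 5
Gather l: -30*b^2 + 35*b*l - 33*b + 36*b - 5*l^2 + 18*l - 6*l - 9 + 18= -30*b^2 + 3*b - 5*l^2 + l*(35*b + 12) + 9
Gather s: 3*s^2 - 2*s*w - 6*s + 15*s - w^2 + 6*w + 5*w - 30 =3*s^2 + s*(9 - 2*w) - w^2 + 11*w - 30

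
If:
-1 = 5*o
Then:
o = -1/5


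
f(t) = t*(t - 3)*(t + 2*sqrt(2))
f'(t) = t*(t - 3) + t*(t + 2*sqrt(2)) + (t - 3)*(t + 2*sqrt(2))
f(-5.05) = -90.31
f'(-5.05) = 69.76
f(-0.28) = 2.34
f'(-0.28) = -8.15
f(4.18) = 34.57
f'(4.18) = 42.50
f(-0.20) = 1.68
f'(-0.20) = -8.30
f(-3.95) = -30.79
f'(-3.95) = 39.68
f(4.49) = 48.96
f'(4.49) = 50.45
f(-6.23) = -195.60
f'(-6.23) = 110.09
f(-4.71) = -68.33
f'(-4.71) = 59.68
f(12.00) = 1601.47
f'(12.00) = 419.40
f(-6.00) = -171.26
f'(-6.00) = 101.57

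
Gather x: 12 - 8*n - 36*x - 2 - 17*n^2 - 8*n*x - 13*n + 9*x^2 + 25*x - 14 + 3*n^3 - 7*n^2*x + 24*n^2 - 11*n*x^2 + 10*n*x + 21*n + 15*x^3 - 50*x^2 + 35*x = 3*n^3 + 7*n^2 + 15*x^3 + x^2*(-11*n - 41) + x*(-7*n^2 + 2*n + 24) - 4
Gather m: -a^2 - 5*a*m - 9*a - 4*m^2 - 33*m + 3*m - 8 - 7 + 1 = -a^2 - 9*a - 4*m^2 + m*(-5*a - 30) - 14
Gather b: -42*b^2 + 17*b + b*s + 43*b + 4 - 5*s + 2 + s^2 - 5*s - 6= -42*b^2 + b*(s + 60) + s^2 - 10*s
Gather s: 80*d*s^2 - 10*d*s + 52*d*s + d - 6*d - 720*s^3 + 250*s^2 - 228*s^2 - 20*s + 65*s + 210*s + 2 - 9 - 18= -5*d - 720*s^3 + s^2*(80*d + 22) + s*(42*d + 255) - 25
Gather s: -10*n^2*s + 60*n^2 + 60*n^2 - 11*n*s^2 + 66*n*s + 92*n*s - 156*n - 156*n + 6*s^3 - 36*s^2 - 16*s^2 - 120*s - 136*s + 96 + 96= 120*n^2 - 312*n + 6*s^3 + s^2*(-11*n - 52) + s*(-10*n^2 + 158*n - 256) + 192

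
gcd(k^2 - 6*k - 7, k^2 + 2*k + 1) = k + 1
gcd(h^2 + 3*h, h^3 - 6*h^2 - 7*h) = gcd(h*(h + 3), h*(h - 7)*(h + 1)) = h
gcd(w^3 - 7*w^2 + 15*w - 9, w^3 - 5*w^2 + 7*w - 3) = w^2 - 4*w + 3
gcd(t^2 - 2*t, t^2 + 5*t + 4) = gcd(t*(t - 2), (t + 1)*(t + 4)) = 1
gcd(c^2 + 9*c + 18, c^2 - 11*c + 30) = 1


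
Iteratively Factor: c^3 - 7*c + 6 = (c - 1)*(c^2 + c - 6) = (c - 1)*(c + 3)*(c - 2)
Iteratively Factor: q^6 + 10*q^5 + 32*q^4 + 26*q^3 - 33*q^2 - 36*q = (q + 4)*(q^5 + 6*q^4 + 8*q^3 - 6*q^2 - 9*q) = q*(q + 4)*(q^4 + 6*q^3 + 8*q^2 - 6*q - 9) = q*(q - 1)*(q + 4)*(q^3 + 7*q^2 + 15*q + 9) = q*(q - 1)*(q + 1)*(q + 4)*(q^2 + 6*q + 9) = q*(q - 1)*(q + 1)*(q + 3)*(q + 4)*(q + 3)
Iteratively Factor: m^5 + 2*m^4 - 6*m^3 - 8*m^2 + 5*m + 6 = (m - 1)*(m^4 + 3*m^3 - 3*m^2 - 11*m - 6) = (m - 1)*(m + 3)*(m^3 - 3*m - 2) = (m - 1)*(m + 1)*(m + 3)*(m^2 - m - 2) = (m - 2)*(m - 1)*(m + 1)*(m + 3)*(m + 1)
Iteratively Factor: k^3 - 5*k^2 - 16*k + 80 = (k - 5)*(k^2 - 16) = (k - 5)*(k - 4)*(k + 4)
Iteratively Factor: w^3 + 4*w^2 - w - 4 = (w + 4)*(w^2 - 1) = (w - 1)*(w + 4)*(w + 1)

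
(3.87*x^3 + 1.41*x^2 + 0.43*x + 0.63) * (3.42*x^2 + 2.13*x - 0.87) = 13.2354*x^5 + 13.0653*x^4 + 1.107*x^3 + 1.8438*x^2 + 0.9678*x - 0.5481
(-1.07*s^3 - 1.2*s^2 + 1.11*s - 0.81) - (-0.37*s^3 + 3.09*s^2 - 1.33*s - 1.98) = -0.7*s^3 - 4.29*s^2 + 2.44*s + 1.17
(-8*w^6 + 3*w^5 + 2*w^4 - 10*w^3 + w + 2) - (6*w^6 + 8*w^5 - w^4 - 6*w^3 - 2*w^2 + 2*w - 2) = -14*w^6 - 5*w^5 + 3*w^4 - 4*w^3 + 2*w^2 - w + 4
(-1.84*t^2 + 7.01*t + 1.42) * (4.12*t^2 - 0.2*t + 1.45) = -7.5808*t^4 + 29.2492*t^3 + 1.7804*t^2 + 9.8805*t + 2.059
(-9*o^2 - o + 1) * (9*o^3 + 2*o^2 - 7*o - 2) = -81*o^5 - 27*o^4 + 70*o^3 + 27*o^2 - 5*o - 2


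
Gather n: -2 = -2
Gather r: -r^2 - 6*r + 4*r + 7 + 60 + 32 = -r^2 - 2*r + 99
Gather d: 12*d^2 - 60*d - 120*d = 12*d^2 - 180*d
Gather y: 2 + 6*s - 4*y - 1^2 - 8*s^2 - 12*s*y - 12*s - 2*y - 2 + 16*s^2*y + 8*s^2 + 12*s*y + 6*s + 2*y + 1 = y*(16*s^2 - 4)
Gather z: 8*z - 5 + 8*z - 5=16*z - 10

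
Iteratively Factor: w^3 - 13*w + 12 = (w + 4)*(w^2 - 4*w + 3) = (w - 1)*(w + 4)*(w - 3)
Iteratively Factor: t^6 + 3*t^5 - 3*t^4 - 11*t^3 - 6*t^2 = (t + 1)*(t^5 + 2*t^4 - 5*t^3 - 6*t^2) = (t + 1)^2*(t^4 + t^3 - 6*t^2) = (t - 2)*(t + 1)^2*(t^3 + 3*t^2) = t*(t - 2)*(t + 1)^2*(t^2 + 3*t) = t^2*(t - 2)*(t + 1)^2*(t + 3)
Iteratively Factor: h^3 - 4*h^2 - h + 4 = (h - 1)*(h^2 - 3*h - 4) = (h - 1)*(h + 1)*(h - 4)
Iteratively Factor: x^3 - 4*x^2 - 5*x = (x)*(x^2 - 4*x - 5) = x*(x - 5)*(x + 1)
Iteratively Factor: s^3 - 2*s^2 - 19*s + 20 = (s + 4)*(s^2 - 6*s + 5) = (s - 1)*(s + 4)*(s - 5)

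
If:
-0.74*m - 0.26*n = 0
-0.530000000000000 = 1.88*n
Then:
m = 0.10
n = -0.28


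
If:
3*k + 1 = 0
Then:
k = -1/3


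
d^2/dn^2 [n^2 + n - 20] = 2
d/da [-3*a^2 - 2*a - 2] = -6*a - 2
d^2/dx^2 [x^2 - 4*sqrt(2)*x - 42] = 2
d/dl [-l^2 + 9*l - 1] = 9 - 2*l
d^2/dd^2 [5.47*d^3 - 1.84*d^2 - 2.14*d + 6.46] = 32.82*d - 3.68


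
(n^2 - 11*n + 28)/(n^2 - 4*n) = (n - 7)/n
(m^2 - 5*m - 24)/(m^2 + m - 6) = (m - 8)/(m - 2)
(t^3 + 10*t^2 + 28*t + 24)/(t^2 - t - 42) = (t^2 + 4*t + 4)/(t - 7)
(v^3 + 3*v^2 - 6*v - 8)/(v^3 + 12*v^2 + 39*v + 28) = (v - 2)/(v + 7)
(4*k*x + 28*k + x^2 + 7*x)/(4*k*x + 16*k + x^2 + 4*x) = (x + 7)/(x + 4)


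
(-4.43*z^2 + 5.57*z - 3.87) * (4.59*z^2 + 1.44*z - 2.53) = -20.3337*z^4 + 19.1871*z^3 + 1.4654*z^2 - 19.6649*z + 9.7911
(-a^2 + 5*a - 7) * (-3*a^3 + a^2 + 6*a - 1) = 3*a^5 - 16*a^4 + 20*a^3 + 24*a^2 - 47*a + 7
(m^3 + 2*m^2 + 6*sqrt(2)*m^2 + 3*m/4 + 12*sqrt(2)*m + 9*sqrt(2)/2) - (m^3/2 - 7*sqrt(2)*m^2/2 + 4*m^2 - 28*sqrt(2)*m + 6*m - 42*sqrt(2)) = m^3/2 - 2*m^2 + 19*sqrt(2)*m^2/2 - 21*m/4 + 40*sqrt(2)*m + 93*sqrt(2)/2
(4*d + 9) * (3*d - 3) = 12*d^2 + 15*d - 27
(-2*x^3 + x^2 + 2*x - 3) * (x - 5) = -2*x^4 + 11*x^3 - 3*x^2 - 13*x + 15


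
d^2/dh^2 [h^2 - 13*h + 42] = 2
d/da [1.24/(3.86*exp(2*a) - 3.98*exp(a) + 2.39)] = (4.9352 - 9.5728*exp(a))*exp(a)/(3.86*exp(2*a) - 3.98*exp(a) + 2.39)^2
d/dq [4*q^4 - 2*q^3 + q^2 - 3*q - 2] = 16*q^3 - 6*q^2 + 2*q - 3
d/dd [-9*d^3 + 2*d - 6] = 2 - 27*d^2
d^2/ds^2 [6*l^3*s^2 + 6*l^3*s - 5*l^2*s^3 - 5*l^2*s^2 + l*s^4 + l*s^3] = 2*l*(6*l^2 - 15*l*s - 5*l + 6*s^2 + 3*s)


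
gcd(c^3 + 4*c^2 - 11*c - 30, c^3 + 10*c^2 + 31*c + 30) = c^2 + 7*c + 10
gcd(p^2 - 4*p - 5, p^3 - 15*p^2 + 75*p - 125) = p - 5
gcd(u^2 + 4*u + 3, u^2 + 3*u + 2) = u + 1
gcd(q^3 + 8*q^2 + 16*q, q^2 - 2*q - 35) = 1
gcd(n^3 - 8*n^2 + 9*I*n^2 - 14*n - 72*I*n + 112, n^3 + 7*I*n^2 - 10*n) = n + 2*I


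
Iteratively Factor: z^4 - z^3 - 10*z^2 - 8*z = (z)*(z^3 - z^2 - 10*z - 8) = z*(z + 2)*(z^2 - 3*z - 4) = z*(z + 1)*(z + 2)*(z - 4)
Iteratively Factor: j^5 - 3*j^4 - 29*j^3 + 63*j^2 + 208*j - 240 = (j + 4)*(j^4 - 7*j^3 - j^2 + 67*j - 60) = (j - 4)*(j + 4)*(j^3 - 3*j^2 - 13*j + 15) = (j - 4)*(j - 1)*(j + 4)*(j^2 - 2*j - 15) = (j - 5)*(j - 4)*(j - 1)*(j + 4)*(j + 3)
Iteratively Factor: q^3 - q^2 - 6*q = (q)*(q^2 - q - 6) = q*(q + 2)*(q - 3)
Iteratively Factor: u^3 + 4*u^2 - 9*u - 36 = (u + 4)*(u^2 - 9) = (u - 3)*(u + 4)*(u + 3)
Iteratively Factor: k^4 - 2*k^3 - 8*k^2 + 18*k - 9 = (k - 3)*(k^3 + k^2 - 5*k + 3) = (k - 3)*(k - 1)*(k^2 + 2*k - 3) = (k - 3)*(k - 1)^2*(k + 3)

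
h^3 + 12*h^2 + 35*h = h*(h + 5)*(h + 7)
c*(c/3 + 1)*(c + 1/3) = c^3/3 + 10*c^2/9 + c/3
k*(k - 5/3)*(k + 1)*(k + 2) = k^4 + 4*k^3/3 - 3*k^2 - 10*k/3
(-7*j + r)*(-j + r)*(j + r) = 7*j^3 - j^2*r - 7*j*r^2 + r^3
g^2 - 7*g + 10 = (g - 5)*(g - 2)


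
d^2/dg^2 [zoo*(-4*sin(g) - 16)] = zoo*sin(g)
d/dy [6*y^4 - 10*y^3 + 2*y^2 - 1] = 2*y*(12*y^2 - 15*y + 2)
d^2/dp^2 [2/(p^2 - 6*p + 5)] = 4*(-p^2 + 6*p + 4*(p - 3)^2 - 5)/(p^2 - 6*p + 5)^3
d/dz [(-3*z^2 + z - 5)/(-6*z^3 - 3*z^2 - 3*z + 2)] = (-18*z^4 + 12*z^3 - 78*z^2 - 42*z - 13)/(36*z^6 + 36*z^5 + 45*z^4 - 6*z^3 - 3*z^2 - 12*z + 4)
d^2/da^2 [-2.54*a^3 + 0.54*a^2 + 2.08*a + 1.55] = 1.08 - 15.24*a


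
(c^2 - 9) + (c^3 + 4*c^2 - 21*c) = c^3 + 5*c^2 - 21*c - 9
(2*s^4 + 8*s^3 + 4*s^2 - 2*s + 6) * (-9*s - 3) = -18*s^5 - 78*s^4 - 60*s^3 + 6*s^2 - 48*s - 18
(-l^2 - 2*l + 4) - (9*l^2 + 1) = -10*l^2 - 2*l + 3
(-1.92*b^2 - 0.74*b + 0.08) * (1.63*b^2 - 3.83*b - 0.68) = -3.1296*b^4 + 6.1474*b^3 + 4.2702*b^2 + 0.1968*b - 0.0544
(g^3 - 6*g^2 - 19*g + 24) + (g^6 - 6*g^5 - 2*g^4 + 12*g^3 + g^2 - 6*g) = g^6 - 6*g^5 - 2*g^4 + 13*g^3 - 5*g^2 - 25*g + 24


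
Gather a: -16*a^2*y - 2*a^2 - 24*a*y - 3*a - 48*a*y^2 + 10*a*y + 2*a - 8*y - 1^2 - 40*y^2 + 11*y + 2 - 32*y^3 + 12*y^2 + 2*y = a^2*(-16*y - 2) + a*(-48*y^2 - 14*y - 1) - 32*y^3 - 28*y^2 + 5*y + 1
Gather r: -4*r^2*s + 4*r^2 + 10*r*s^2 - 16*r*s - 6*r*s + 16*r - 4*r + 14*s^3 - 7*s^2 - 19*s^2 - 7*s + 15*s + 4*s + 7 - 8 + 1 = r^2*(4 - 4*s) + r*(10*s^2 - 22*s + 12) + 14*s^3 - 26*s^2 + 12*s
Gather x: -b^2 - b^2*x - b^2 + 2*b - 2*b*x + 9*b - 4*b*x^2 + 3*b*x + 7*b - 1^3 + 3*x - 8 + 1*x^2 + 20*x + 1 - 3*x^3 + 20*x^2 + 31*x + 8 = -2*b^2 + 18*b - 3*x^3 + x^2*(21 - 4*b) + x*(-b^2 + b + 54)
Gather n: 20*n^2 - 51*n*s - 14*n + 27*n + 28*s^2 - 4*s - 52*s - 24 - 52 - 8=20*n^2 + n*(13 - 51*s) + 28*s^2 - 56*s - 84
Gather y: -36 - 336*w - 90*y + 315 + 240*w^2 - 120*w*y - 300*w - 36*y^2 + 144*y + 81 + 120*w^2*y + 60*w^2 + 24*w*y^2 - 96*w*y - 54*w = 300*w^2 - 690*w + y^2*(24*w - 36) + y*(120*w^2 - 216*w + 54) + 360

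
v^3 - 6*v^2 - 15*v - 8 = (v - 8)*(v + 1)^2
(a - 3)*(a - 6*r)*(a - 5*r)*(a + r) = a^4 - 10*a^3*r - 3*a^3 + 19*a^2*r^2 + 30*a^2*r + 30*a*r^3 - 57*a*r^2 - 90*r^3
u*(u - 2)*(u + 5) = u^3 + 3*u^2 - 10*u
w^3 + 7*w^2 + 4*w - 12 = (w - 1)*(w + 2)*(w + 6)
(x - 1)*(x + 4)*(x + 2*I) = x^3 + 3*x^2 + 2*I*x^2 - 4*x + 6*I*x - 8*I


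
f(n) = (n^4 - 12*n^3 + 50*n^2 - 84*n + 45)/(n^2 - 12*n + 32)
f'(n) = (12 - 2*n)*(n^4 - 12*n^3 + 50*n^2 - 84*n + 45)/(n^2 - 12*n + 32)^2 + (4*n^3 - 36*n^2 + 100*n - 84)/(n^2 - 12*n + 32) = 2*(n^5 - 24*n^4 + 208*n^3 - 834*n^2 + 1555*n - 1074)/(n^4 - 24*n^3 + 208*n^2 - 768*n + 1024)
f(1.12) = -0.08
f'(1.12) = -0.62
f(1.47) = -0.24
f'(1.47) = -0.26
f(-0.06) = 1.53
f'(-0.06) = -2.19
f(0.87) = 0.11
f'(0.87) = -0.92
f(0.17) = 1.07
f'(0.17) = -1.85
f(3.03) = -0.00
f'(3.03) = -0.05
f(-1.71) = 7.28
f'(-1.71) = -4.84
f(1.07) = -0.05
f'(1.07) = -0.68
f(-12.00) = 155.39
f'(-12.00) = -24.33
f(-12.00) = 155.39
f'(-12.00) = -24.33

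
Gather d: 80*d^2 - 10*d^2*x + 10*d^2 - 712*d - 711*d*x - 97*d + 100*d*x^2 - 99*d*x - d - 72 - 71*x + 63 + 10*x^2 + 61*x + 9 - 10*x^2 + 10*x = d^2*(90 - 10*x) + d*(100*x^2 - 810*x - 810)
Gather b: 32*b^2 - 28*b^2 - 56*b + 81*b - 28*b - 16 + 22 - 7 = 4*b^2 - 3*b - 1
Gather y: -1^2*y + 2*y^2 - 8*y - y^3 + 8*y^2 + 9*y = -y^3 + 10*y^2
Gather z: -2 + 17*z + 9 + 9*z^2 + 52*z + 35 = 9*z^2 + 69*z + 42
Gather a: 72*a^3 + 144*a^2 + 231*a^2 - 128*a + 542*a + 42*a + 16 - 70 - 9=72*a^3 + 375*a^2 + 456*a - 63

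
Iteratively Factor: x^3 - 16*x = (x + 4)*(x^2 - 4*x) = x*(x + 4)*(x - 4)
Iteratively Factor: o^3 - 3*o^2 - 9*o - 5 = (o - 5)*(o^2 + 2*o + 1) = (o - 5)*(o + 1)*(o + 1)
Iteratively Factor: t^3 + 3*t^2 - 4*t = (t + 4)*(t^2 - t) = t*(t + 4)*(t - 1)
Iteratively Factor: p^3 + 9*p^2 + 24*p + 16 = (p + 1)*(p^2 + 8*p + 16) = (p + 1)*(p + 4)*(p + 4)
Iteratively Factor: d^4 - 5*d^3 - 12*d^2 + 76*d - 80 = (d + 4)*(d^3 - 9*d^2 + 24*d - 20) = (d - 2)*(d + 4)*(d^2 - 7*d + 10) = (d - 2)^2*(d + 4)*(d - 5)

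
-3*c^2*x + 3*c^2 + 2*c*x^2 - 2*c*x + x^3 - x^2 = (-c + x)*(3*c + x)*(x - 1)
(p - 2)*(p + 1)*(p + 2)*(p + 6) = p^4 + 7*p^3 + 2*p^2 - 28*p - 24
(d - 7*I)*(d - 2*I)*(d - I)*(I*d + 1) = I*d^4 + 11*d^3 - 33*I*d^2 - 37*d + 14*I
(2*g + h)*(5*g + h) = 10*g^2 + 7*g*h + h^2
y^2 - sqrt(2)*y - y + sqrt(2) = (y - 1)*(y - sqrt(2))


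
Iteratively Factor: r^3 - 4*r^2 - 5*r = (r)*(r^2 - 4*r - 5) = r*(r - 5)*(r + 1)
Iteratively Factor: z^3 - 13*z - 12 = (z - 4)*(z^2 + 4*z + 3) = (z - 4)*(z + 1)*(z + 3)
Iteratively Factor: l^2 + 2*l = (l + 2)*(l)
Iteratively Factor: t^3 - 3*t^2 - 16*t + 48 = (t - 3)*(t^2 - 16) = (t - 4)*(t - 3)*(t + 4)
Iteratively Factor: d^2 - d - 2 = (d + 1)*(d - 2)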